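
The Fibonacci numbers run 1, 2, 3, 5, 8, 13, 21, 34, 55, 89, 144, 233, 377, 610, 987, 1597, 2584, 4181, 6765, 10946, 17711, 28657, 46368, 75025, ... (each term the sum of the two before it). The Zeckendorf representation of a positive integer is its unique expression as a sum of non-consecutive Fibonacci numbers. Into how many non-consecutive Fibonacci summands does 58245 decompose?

Greedy algorithm:
largest Fibonacci ≤ 58245 is 46368; 58245 − 46368 = 11877
largest Fibonacci ≤ 11877 is 10946; 11877 − 10946 = 931
largest Fibonacci ≤ 931 is 610; 931 − 610 = 321
largest Fibonacci ≤ 321 is 233; 321 − 233 = 88
largest Fibonacci ≤ 88 is 55; 88 − 55 = 33
largest Fibonacci ≤ 33 is 21; 33 − 21 = 12
largest Fibonacci ≤ 12 is 8; 12 − 8 = 4
largest Fibonacci ≤ 4 is 3; 4 − 3 = 1
largest Fibonacci ≤ 1 is 1; 1 − 1 = 0
58245 = 46368 + 10946 + 610 + 233 + 55 + 21 + 8 + 3 + 1, which has 9 terms.

9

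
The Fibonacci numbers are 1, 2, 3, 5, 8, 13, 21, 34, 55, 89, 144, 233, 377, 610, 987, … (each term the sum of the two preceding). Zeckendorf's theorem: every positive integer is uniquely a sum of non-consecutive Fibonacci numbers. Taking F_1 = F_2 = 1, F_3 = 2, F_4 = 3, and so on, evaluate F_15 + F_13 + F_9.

877

F_15 + F_13 + F_9 = 610 + 233 + 34 = 877.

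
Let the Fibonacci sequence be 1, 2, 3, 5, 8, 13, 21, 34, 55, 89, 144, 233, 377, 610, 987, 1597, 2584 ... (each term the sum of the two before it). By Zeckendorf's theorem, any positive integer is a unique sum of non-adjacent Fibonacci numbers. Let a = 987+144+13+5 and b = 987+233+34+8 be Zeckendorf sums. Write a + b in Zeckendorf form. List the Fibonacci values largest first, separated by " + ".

1597 + 610 + 144 + 55 + 5

The two numbers are 1149 and 1262, so their sum is 2411.
Repeatedly subtract the largest Fibonacci number that fits:
largest Fibonacci ≤ 2411 is 1597; 2411 − 1597 = 814
largest Fibonacci ≤ 814 is 610; 814 − 610 = 204
largest Fibonacci ≤ 204 is 144; 204 − 144 = 60
largest Fibonacci ≤ 60 is 55; 60 − 55 = 5
largest Fibonacci ≤ 5 is 5; 5 − 5 = 0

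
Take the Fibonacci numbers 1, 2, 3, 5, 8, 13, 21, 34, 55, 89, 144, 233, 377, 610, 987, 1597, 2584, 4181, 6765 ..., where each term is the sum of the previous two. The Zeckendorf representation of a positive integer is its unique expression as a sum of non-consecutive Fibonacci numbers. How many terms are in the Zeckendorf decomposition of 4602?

5

largest Fibonacci ≤ 4602 is 4181; 4602 − 4181 = 421
largest Fibonacci ≤ 421 is 377; 421 − 377 = 44
largest Fibonacci ≤ 44 is 34; 44 − 34 = 10
largest Fibonacci ≤ 10 is 8; 10 − 8 = 2
largest Fibonacci ≤ 2 is 2; 2 − 2 = 0
4602 = 4181 + 377 + 34 + 8 + 2, which has 5 terms.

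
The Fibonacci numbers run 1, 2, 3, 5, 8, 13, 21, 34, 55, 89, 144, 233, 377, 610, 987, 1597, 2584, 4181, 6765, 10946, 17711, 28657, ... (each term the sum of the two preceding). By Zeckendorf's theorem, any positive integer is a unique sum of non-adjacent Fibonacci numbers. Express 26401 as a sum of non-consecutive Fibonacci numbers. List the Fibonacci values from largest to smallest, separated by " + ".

17711 + 6765 + 1597 + 233 + 89 + 5 + 1

17711 ≤ 26401 < 28657, so take 17711; remainder 8690
6765 ≤ 8690 < 10946, so take 6765; remainder 1925
1597 ≤ 1925 < 2584, so take 1597; remainder 328
233 ≤ 328 < 377, so take 233; remainder 95
89 ≤ 95 < 144, so take 89; remainder 6
5 ≤ 6 < 8, so take 5; remainder 1
1 ≤ 1 < 2, so take 1; remainder 0
So 26401 = 17711 + 6765 + 1597 + 233 + 89 + 5 + 1, with no two terms consecutive in the sequence.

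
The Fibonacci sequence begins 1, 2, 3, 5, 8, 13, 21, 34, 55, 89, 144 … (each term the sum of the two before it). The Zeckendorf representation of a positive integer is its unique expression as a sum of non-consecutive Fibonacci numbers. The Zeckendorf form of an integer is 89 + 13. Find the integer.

89 + 13 = 102.

102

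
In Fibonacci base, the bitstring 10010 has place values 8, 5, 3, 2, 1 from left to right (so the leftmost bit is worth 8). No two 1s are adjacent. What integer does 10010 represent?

Summing the place values of the 1 bits: 8 + 2 = 10.

10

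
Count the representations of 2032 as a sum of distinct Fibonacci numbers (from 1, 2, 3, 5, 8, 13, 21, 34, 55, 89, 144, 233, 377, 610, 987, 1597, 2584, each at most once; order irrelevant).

Each representation comes from the Zeckendorf form by replacing some F_k with F_{k−1} + F_{k−2} where possible.
2032 = 1597+377+55+3 = 1597+377+55+2+1 = 1597+377+34+21+3 = 1597+233+144+55+3 = 1597+377+34+21+2+1 = … (33 more), for 38 in all.

38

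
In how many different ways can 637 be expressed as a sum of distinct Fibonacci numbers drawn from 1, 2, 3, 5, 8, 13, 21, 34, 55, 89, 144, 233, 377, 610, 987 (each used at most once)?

16

Each representation comes from the Zeckendorf form by replacing some F_k with F_{k−1} + F_{k−2} where possible.
637 = 610+21+5+1 = 610+21+3+2+1 = 610+13+8+5+1 = … (13 more), for 16 in all.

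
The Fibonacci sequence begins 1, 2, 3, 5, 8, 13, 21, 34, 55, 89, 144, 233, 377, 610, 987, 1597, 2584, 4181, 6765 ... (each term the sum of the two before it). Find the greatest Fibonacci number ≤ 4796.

4181 ≤ 4796 < 6765, so the largest Fibonacci number not exceeding 4796 is 4181.

4181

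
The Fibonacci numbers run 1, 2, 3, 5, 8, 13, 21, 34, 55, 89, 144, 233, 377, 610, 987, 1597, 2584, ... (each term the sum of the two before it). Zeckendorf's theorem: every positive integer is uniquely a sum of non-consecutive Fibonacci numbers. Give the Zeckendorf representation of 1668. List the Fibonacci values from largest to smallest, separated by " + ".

1597 + 55 + 13 + 3

subtract 1597 from 1668: 71 remains
subtract 55 from 71: 16 remains
subtract 13 from 16: 3 remains
subtract 3 from 3: 0 remains
So 1668 = 1597 + 55 + 13 + 3, with no two terms consecutive in the sequence.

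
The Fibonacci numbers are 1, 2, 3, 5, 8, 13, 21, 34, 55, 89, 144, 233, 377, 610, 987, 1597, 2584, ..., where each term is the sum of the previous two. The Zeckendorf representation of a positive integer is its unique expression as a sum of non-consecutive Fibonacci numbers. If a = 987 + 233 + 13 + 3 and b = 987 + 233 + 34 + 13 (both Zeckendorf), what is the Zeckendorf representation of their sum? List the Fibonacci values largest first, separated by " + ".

1597 + 610 + 233 + 55 + 8

The two numbers are 1236 and 1267, so their sum is 2503.
take 1597 (≤ 2503); 2503 − 1597 = 906
take 610 (≤ 906); 906 − 610 = 296
take 233 (≤ 296); 296 − 233 = 63
take 55 (≤ 63); 63 − 55 = 8
take 8 (≤ 8); 8 − 8 = 0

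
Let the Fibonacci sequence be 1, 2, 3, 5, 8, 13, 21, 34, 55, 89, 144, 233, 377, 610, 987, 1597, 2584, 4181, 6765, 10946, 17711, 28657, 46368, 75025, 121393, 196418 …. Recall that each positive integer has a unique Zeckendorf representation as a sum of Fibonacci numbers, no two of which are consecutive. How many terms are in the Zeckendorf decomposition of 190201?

9

Greedily peel off the largest Fibonacci term at each step:
take 121393 (≤ 190201); 190201 − 121393 = 68808
take 46368 (≤ 68808); 68808 − 46368 = 22440
take 17711 (≤ 22440); 22440 − 17711 = 4729
take 4181 (≤ 4729); 4729 − 4181 = 548
take 377 (≤ 548); 548 − 377 = 171
take 144 (≤ 171); 171 − 144 = 27
take 21 (≤ 27); 27 − 21 = 6
take 5 (≤ 6); 6 − 5 = 1
take 1 (≤ 1); 1 − 1 = 0
190201 = 121393 + 46368 + 17711 + 4181 + 377 + 144 + 21 + 5 + 1, which has 9 terms.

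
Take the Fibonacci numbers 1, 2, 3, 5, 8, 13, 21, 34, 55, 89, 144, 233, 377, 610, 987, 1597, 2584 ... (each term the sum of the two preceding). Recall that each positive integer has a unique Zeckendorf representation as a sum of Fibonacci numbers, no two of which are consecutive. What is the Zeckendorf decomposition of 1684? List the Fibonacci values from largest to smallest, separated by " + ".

1597 + 55 + 21 + 8 + 3

subtract 1597 from 1684: 87 remains
subtract 55 from 87: 32 remains
subtract 21 from 32: 11 remains
subtract 8 from 11: 3 remains
subtract 3 from 3: 0 remains
So 1684 = 1597 + 55 + 21 + 8 + 3, with no two terms consecutive in the sequence.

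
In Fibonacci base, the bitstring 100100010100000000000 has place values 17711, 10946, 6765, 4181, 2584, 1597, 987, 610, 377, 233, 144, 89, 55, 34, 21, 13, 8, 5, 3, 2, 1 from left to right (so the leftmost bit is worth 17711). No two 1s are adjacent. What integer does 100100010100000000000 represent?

Summing the place values of the 1 bits: 17711 + 4181 + 610 + 233 = 22735.

22735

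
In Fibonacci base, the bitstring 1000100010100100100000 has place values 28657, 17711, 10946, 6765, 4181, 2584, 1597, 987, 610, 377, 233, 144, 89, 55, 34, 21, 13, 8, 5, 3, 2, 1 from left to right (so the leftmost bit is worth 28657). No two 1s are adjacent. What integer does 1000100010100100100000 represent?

Summing the place values of the 1 bits: 28657 + 4181 + 610 + 233 + 55 + 13 = 33749.

33749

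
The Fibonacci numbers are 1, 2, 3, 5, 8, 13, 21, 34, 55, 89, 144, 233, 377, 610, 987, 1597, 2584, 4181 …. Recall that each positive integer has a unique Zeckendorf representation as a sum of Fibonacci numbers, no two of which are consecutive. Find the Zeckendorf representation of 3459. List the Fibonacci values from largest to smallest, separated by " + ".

2584 + 610 + 233 + 21 + 8 + 3

Greedily peel off the largest Fibonacci term at each step:
2584 ≤ 3459 < 4181, so take 2584; remainder 875
610 ≤ 875 < 987, so take 610; remainder 265
233 ≤ 265 < 377, so take 233; remainder 32
21 ≤ 32 < 34, so take 21; remainder 11
8 ≤ 11 < 13, so take 8; remainder 3
3 ≤ 3 < 5, so take 3; remainder 0
So 3459 = 2584 + 610 + 233 + 21 + 8 + 3, with no two terms consecutive in the sequence.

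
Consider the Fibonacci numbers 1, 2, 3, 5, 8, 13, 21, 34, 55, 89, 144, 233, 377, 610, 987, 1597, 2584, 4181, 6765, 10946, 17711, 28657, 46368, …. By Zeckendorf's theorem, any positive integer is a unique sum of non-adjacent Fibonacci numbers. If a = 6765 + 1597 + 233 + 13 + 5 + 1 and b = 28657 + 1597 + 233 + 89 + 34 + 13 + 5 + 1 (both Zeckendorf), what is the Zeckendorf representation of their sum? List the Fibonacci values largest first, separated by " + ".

28657 + 6765 + 2584 + 987 + 233 + 13 + 3 + 1

The two numbers are 8614 and 30629, so their sum is 39243.
Greedily peel off the largest Fibonacci term at each step:
subtract 28657 from 39243: 10586 remains
subtract 6765 from 10586: 3821 remains
subtract 2584 from 3821: 1237 remains
subtract 987 from 1237: 250 remains
subtract 233 from 250: 17 remains
subtract 13 from 17: 4 remains
subtract 3 from 4: 1 remains
subtract 1 from 1: 0 remains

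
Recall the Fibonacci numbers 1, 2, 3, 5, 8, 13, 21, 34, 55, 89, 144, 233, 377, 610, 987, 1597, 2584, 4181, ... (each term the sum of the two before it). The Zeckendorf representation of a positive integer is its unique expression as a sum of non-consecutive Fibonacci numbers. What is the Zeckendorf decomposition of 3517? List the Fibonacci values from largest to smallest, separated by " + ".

2584 + 610 + 233 + 89 + 1

3517 − 2584 = 933
933 − 610 = 323
323 − 233 = 90
90 − 89 = 1
1 − 1 = 0
So 3517 = 2584 + 610 + 233 + 89 + 1, with no two terms consecutive in the sequence.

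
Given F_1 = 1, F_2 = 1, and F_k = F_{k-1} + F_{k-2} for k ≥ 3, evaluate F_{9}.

Iterating the recurrence up to F_{5} = 5 and F_{4} = 3:
F_{6} = F_{5} + F_{4} = 5 + 3 = 8
F_{7} = F_{6} + F_{5} = 8 + 5 = 13
F_{8} = F_{7} + F_{6} = 13 + 8 = 21
F_{9} = F_{8} + F_{7} = 21 + 13 = 34

34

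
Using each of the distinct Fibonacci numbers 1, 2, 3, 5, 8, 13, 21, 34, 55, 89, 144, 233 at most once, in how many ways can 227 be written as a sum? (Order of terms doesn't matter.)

Each representation comes from the Zeckendorf form by replacing some F_k with F_{k−1} + F_{k−2} where possible.
227 = 144+55+21+5+2 = 144+55+13+8+5+2 = 144+34+21+13+8+5+2 = 89+55+34+21+13+8+5+2 — 4 representations.

4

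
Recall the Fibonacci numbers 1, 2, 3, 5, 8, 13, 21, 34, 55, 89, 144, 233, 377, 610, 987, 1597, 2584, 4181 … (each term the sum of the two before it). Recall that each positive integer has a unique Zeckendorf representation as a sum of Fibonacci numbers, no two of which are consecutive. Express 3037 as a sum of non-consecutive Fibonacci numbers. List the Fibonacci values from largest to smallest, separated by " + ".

2584 ≤ 3037 < 4181, so take 2584; remainder 453
377 ≤ 453 < 610, so take 377; remainder 76
55 ≤ 76 < 89, so take 55; remainder 21
21 ≤ 21 < 34, so take 21; remainder 0
So 3037 = 2584 + 377 + 55 + 21, with no two terms consecutive in the sequence.

2584 + 377 + 55 + 21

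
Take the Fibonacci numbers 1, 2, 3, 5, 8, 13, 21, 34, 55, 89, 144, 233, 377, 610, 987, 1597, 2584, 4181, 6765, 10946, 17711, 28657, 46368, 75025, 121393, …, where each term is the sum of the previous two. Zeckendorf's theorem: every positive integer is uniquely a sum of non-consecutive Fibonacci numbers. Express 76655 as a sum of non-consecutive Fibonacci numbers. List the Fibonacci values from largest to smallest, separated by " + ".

75025 + 1597 + 21 + 8 + 3 + 1

Repeatedly subtract the largest Fibonacci number that fits:
76655 − 75025 = 1630
1630 − 1597 = 33
33 − 21 = 12
12 − 8 = 4
4 − 3 = 1
1 − 1 = 0
So 76655 = 75025 + 1597 + 21 + 8 + 3 + 1, with no two terms consecutive in the sequence.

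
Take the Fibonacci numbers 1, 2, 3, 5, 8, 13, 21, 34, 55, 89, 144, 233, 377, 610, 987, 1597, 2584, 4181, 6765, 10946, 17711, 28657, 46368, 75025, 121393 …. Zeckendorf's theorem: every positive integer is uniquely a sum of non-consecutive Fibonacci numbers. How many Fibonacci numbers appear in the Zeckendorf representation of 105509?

8

Greedily peel off the largest Fibonacci term at each step:
75025 ≤ 105509 < 121393, so take 75025; remainder 30484
28657 ≤ 30484 < 46368, so take 28657; remainder 1827
1597 ≤ 1827 < 2584, so take 1597; remainder 230
144 ≤ 230 < 233, so take 144; remainder 86
55 ≤ 86 < 89, so take 55; remainder 31
21 ≤ 31 < 34, so take 21; remainder 10
8 ≤ 10 < 13, so take 8; remainder 2
2 ≤ 2 < 3, so take 2; remainder 0
105509 = 75025 + 28657 + 1597 + 144 + 55 + 21 + 8 + 2, which has 8 terms.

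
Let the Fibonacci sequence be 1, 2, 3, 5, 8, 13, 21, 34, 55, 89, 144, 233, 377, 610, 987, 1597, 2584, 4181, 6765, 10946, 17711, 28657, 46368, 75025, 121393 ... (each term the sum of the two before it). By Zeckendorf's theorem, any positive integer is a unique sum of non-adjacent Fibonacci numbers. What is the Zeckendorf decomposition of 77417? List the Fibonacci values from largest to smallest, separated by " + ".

77417 − 75025 = 2392
2392 − 1597 = 795
795 − 610 = 185
185 − 144 = 41
41 − 34 = 7
7 − 5 = 2
2 − 2 = 0
So 77417 = 75025 + 1597 + 610 + 144 + 34 + 5 + 2, with no two terms consecutive in the sequence.

75025 + 1597 + 610 + 144 + 34 + 5 + 2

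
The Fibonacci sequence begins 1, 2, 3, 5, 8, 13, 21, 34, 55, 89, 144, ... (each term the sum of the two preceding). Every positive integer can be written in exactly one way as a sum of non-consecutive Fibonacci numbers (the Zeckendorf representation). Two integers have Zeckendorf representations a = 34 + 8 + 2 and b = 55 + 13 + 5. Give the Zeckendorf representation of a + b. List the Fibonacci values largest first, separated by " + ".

The two numbers are 44 and 73, so their sum is 117.
subtract 89 from 117: 28 remains
subtract 21 from 28: 7 remains
subtract 5 from 7: 2 remains
subtract 2 from 2: 0 remains

89 + 21 + 5 + 2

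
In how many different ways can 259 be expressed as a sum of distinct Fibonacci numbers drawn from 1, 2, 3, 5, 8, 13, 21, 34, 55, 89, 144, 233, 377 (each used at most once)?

259 = 233+21+5 = 233+21+3+2 = 233+13+8+5 = … (9 more), for 12 in all.

12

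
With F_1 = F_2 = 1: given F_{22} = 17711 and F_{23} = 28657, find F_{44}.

By the doubling identity F_{2k} = F_k(2F_{k+1} − F_k): F_{44} = 17711·(2·28657 − 17711) = 17711·39603 = 701408733.

701408733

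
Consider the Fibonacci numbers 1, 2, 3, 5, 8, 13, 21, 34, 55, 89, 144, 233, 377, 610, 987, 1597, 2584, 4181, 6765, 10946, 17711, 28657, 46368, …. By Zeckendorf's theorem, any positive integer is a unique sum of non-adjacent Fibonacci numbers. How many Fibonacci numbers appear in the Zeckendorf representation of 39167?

8

Greedily peel off the largest Fibonacci term at each step:
39167: greatest Fibonacci not exceeding it is 28657, leaving 10510
10510: greatest Fibonacci not exceeding it is 6765, leaving 3745
3745: greatest Fibonacci not exceeding it is 2584, leaving 1161
1161: greatest Fibonacci not exceeding it is 987, leaving 174
174: greatest Fibonacci not exceeding it is 144, leaving 30
30: greatest Fibonacci not exceeding it is 21, leaving 9
9: greatest Fibonacci not exceeding it is 8, leaving 1
1: greatest Fibonacci not exceeding it is 1, leaving 0
39167 = 28657 + 6765 + 2584 + 987 + 144 + 21 + 8 + 1, which has 8 terms.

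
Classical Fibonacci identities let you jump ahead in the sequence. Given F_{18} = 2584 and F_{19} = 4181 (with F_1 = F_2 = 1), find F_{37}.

24157817

By F_{2k+1} = F_k² + F_{k+1}²: F_{37} = 2584² + 4181² = 6677056 + 17480761 = 24157817.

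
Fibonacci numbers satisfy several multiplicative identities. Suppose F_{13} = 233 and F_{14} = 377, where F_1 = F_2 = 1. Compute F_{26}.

121393

By the doubling identity F_{2k} = F_k(2F_{k+1} − F_k): F_{26} = 233·(2·377 − 233) = 233·521 = 121393.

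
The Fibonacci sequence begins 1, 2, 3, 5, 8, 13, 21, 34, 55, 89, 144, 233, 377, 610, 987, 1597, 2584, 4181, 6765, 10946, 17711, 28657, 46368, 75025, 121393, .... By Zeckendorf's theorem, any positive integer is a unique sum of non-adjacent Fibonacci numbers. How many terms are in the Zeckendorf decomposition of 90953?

take 75025 (≤ 90953); 90953 − 75025 = 15928
take 10946 (≤ 15928); 15928 − 10946 = 4982
take 4181 (≤ 4982); 4982 − 4181 = 801
take 610 (≤ 801); 801 − 610 = 191
take 144 (≤ 191); 191 − 144 = 47
take 34 (≤ 47); 47 − 34 = 13
take 13 (≤ 13); 13 − 13 = 0
90953 = 75025 + 10946 + 4181 + 610 + 144 + 34 + 13, which has 7 terms.

7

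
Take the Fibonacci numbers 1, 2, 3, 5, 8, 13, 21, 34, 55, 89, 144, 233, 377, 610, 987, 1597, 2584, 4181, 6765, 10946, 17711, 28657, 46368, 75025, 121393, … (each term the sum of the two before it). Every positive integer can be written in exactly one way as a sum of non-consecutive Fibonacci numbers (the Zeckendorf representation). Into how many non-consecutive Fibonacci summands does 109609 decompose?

109609 − 75025 = 34584
34584 − 28657 = 5927
5927 − 4181 = 1746
1746 − 1597 = 149
149 − 144 = 5
5 − 5 = 0
109609 = 75025 + 28657 + 4181 + 1597 + 144 + 5, which has 6 terms.

6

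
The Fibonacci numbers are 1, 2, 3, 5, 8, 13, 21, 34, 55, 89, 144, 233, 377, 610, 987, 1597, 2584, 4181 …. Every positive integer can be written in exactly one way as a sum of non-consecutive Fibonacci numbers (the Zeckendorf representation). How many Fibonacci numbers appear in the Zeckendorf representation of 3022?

5

Greedy algorithm:
largest Fibonacci ≤ 3022 is 2584; 3022 − 2584 = 438
largest Fibonacci ≤ 438 is 377; 438 − 377 = 61
largest Fibonacci ≤ 61 is 55; 61 − 55 = 6
largest Fibonacci ≤ 6 is 5; 6 − 5 = 1
largest Fibonacci ≤ 1 is 1; 1 − 1 = 0
3022 = 2584 + 377 + 55 + 5 + 1, which has 5 terms.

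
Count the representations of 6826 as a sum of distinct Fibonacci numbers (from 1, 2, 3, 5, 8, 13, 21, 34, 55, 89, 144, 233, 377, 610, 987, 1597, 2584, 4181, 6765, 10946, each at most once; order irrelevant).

Starting from the Zeckendorf form and repeatedly splitting a term F_k into F_{k−1} + F_{k−2} (when neither is already used) reaches every representation.
6826 = 6765+55+5+1 = 6765+55+3+2+1 = 6765+34+21+5+1 = 4181+2584+55+5+1 = … (30 more), for 34 in all.

34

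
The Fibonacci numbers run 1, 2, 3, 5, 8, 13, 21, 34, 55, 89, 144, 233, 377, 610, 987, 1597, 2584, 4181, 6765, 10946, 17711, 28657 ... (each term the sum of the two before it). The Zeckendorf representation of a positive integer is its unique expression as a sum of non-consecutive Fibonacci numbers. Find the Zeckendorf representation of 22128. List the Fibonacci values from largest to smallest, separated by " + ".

17711 + 4181 + 233 + 3

Greedily peel off the largest Fibonacci term at each step:
take 17711 (≤ 22128); 22128 − 17711 = 4417
take 4181 (≤ 4417); 4417 − 4181 = 236
take 233 (≤ 236); 236 − 233 = 3
take 3 (≤ 3); 3 − 3 = 0
So 22128 = 17711 + 4181 + 233 + 3, with no two terms consecutive in the sequence.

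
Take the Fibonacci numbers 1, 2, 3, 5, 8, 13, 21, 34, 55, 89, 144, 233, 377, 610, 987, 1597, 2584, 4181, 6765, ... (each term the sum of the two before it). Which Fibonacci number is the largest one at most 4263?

4181 ≤ 4263 < 6765, so the largest Fibonacci number not exceeding 4263 is 4181.

4181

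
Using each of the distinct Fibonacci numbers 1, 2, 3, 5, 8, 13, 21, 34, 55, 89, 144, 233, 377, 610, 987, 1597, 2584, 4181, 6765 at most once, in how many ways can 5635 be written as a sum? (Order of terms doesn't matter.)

30

Starting from the Zeckendorf form and repeatedly splitting a term F_k into F_{k−1} + F_{k−2} (when neither is already used) reaches every representation.
5635 = 4181+987+377+89+1 = 4181+987+377+55+34+1 = 4181+987+233+144+89+1 = 4181+987+377+55+21+13+1 = 4181+987+233+144+55+34+1 = … (25 more), for 30 in all.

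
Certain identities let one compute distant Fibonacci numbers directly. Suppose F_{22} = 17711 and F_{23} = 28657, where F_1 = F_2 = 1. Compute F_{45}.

1134903170

By F_{2k+1} = F_k² + F_{k+1}²: F_{45} = 17711² + 28657² = 313679521 + 821223649 = 1134903170.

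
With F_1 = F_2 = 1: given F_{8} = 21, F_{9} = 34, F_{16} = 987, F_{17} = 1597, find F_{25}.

75025

By the addition formula F_{m+n} = F_m F_{n+1} + F_{m−1} F_n with m=9, n=16: F_{25} = 34·1597 + 21·987 = 54298 + 20727 = 75025.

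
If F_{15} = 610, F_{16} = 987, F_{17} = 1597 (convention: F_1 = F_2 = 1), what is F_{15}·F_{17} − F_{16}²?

1

610·1597 − 987² = 974170 − 974169 = 1. (Cassini's identity: F_{k−1}F_{k+1} − F_k² = (−1)^k.)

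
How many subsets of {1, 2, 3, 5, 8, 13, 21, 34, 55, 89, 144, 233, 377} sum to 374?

6

Each representation comes from the Zeckendorf form by replacing some F_k with F_{k−1} + F_{k−2} where possible.
374 = 233+89+34+13+5 = 233+89+34+13+3+2 = 233+89+34+8+5+3+2 = 233+89+21+13+8+5+3+2 = 233+55+34+21+13+8+5+3+2 = … (1 more), for 6 in all.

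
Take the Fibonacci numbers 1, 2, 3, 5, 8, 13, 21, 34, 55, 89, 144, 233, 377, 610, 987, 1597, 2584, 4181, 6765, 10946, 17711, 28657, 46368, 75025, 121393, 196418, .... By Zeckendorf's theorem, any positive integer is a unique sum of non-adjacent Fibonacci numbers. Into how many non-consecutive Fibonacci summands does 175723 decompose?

121393 ≤ 175723 < 196418, so take 121393; remainder 54330
46368 ≤ 54330 < 75025, so take 46368; remainder 7962
6765 ≤ 7962 < 10946, so take 6765; remainder 1197
987 ≤ 1197 < 1597, so take 987; remainder 210
144 ≤ 210 < 233, so take 144; remainder 66
55 ≤ 66 < 89, so take 55; remainder 11
8 ≤ 11 < 13, so take 8; remainder 3
3 ≤ 3 < 5, so take 3; remainder 0
175723 = 121393 + 46368 + 6765 + 987 + 144 + 55 + 8 + 3, which has 8 terms.

8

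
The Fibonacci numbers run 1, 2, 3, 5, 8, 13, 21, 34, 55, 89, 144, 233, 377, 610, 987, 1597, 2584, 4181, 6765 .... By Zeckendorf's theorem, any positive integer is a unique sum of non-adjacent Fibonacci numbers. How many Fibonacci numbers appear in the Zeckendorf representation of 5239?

5

Greedy algorithm:
4181 ≤ 5239 < 6765, so take 4181; remainder 1058
987 ≤ 1058 < 1597, so take 987; remainder 71
55 ≤ 71 < 89, so take 55; remainder 16
13 ≤ 16 < 21, so take 13; remainder 3
3 ≤ 3 < 5, so take 3; remainder 0
5239 = 4181 + 987 + 55 + 13 + 3, which has 5 terms.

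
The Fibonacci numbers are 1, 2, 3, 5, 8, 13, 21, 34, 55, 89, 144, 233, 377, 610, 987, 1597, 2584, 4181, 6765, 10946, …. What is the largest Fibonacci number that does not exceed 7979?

6765

6765 ≤ 7979 < 10946, so the largest Fibonacci number not exceeding 7979 is 6765.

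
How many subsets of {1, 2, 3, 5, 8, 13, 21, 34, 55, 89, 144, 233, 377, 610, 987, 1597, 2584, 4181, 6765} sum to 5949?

50

Each representation comes from the Zeckendorf form by replacing some F_k with F_{k−1} + F_{k−2} where possible.
5949 = 4181+1597+144+21+5+1 = 4181+1597+144+21+3+2+1 = 4181+1597+144+13+8+5+1 = 4181+1597+89+55+21+5+1 = … (46 more), for 50 in all.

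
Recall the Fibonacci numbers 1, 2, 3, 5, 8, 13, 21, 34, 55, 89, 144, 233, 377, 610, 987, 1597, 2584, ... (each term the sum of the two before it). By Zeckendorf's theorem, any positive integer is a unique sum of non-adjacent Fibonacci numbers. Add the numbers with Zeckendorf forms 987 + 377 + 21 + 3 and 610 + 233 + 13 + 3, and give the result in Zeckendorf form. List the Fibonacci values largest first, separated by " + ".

The two numbers are 1388 and 859, so their sum is 2247.
1597 ≤ 2247 < 2584, so take 1597; remainder 650
610 ≤ 650 < 987, so take 610; remainder 40
34 ≤ 40 < 55, so take 34; remainder 6
5 ≤ 6 < 8, so take 5; remainder 1
1 ≤ 1 < 2, so take 1; remainder 0

1597 + 610 + 34 + 5 + 1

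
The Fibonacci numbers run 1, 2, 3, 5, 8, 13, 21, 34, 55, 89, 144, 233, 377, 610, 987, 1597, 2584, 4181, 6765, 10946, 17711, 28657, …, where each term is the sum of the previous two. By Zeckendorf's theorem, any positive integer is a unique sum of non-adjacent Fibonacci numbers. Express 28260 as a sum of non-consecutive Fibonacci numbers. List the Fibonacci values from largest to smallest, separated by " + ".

17711 + 6765 + 2584 + 987 + 144 + 55 + 13 + 1

largest Fibonacci ≤ 28260 is 17711; 28260 − 17711 = 10549
largest Fibonacci ≤ 10549 is 6765; 10549 − 6765 = 3784
largest Fibonacci ≤ 3784 is 2584; 3784 − 2584 = 1200
largest Fibonacci ≤ 1200 is 987; 1200 − 987 = 213
largest Fibonacci ≤ 213 is 144; 213 − 144 = 69
largest Fibonacci ≤ 69 is 55; 69 − 55 = 14
largest Fibonacci ≤ 14 is 13; 14 − 13 = 1
largest Fibonacci ≤ 1 is 1; 1 − 1 = 0
So 28260 = 17711 + 6765 + 2584 + 987 + 144 + 55 + 13 + 1, with no two terms consecutive in the sequence.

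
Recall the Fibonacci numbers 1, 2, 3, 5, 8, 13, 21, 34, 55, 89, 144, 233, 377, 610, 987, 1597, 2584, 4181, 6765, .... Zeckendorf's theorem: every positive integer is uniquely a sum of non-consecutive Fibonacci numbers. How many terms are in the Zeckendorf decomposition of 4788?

Greedily peel off the largest Fibonacci term at each step:
subtract 4181 from 4788: 607 remains
subtract 377 from 607: 230 remains
subtract 144 from 230: 86 remains
subtract 55 from 86: 31 remains
subtract 21 from 31: 10 remains
subtract 8 from 10: 2 remains
subtract 2 from 2: 0 remains
4788 = 4181 + 377 + 144 + 55 + 21 + 8 + 2, which has 7 terms.

7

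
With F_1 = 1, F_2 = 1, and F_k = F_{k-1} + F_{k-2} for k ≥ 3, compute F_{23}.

Iterating the recurrence up to F_{15} = 610 and F_{14} = 377:
F_{16} = F_{15} + F_{14} = 610 + 377 = 987
F_{17} = F_{16} + F_{15} = 987 + 610 = 1597
F_{18} = F_{17} + F_{16} = 1597 + 987 = 2584
F_{19} = F_{18} + F_{17} = 2584 + 1597 = 4181
F_{20} = F_{19} + F_{18} = 4181 + 2584 = 6765
F_{21} = F_{20} + F_{19} = 6765 + 4181 = 10946
F_{22} = F_{21} + F_{20} = 10946 + 6765 = 17711
F_{23} = F_{22} + F_{21} = 17711 + 10946 = 28657

28657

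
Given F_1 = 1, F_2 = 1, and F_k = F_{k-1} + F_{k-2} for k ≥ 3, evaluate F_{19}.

4181

Iterating the recurrence up to F_{15} = 610 and F_{14} = 377:
F_{16} = F_{15} + F_{14} = 610 + 377 = 987
F_{17} = F_{16} + F_{15} = 987 + 610 = 1597
F_{18} = F_{17} + F_{16} = 1597 + 987 = 2584
F_{19} = F_{18} + F_{17} = 2584 + 1597 = 4181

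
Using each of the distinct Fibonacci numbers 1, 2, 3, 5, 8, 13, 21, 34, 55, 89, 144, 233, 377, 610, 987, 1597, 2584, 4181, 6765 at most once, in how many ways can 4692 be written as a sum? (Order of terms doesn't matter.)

54

Starting from the Zeckendorf form and repeatedly splitting a term F_k into F_{k−1} + F_{k−2} (when neither is already used) reaches every representation.
4692 = 4181+377+89+34+8+3 = 4181+377+89+34+8+2+1 = 4181+377+89+21+13+8+3 = … (51 more), for 54 in all.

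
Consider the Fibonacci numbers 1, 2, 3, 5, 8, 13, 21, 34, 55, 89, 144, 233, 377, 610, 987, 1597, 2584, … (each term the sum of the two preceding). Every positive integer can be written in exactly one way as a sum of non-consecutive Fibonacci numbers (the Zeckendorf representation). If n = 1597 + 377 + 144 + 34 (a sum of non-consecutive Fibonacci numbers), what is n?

1597 + 377 + 144 + 34 = 2152.

2152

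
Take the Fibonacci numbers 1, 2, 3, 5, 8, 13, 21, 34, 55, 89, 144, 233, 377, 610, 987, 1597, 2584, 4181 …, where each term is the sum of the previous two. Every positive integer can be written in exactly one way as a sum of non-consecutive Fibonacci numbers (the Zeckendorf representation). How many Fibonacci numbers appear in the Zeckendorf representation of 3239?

5

subtract 2584 from 3239: 655 remains
subtract 610 from 655: 45 remains
subtract 34 from 45: 11 remains
subtract 8 from 11: 3 remains
subtract 3 from 3: 0 remains
3239 = 2584 + 610 + 34 + 8 + 3, which has 5 terms.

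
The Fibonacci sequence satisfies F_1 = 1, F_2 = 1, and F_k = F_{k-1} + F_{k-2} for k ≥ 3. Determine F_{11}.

Iterating the recurrence up to F_{4} = 3 and F_{3} = 2:
F_{5} = F_{4} + F_{3} = 3 + 2 = 5
F_{6} = F_{5} + F_{4} = 5 + 3 = 8
F_{7} = F_{6} + F_{5} = 8 + 5 = 13
F_{8} = F_{7} + F_{6} = 13 + 8 = 21
F_{9} = F_{8} + F_{7} = 21 + 13 = 34
F_{10} = F_{9} + F_{8} = 34 + 21 = 55
F_{11} = F_{10} + F_{9} = 55 + 34 = 89

89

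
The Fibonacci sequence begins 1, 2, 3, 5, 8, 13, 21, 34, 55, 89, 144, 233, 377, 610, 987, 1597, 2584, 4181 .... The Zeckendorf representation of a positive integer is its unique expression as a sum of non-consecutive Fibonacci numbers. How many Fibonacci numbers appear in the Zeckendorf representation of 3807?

4

Greedily peel off the largest Fibonacci term at each step:
subtract 2584 from 3807: 1223 remains
subtract 987 from 1223: 236 remains
subtract 233 from 236: 3 remains
subtract 3 from 3: 0 remains
3807 = 2584 + 987 + 233 + 3, which has 4 terms.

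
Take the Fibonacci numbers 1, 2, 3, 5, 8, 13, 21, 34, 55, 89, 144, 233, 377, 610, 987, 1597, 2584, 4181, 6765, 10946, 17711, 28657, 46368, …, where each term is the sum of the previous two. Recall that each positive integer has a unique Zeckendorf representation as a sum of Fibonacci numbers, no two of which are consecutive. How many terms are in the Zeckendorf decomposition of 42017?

Greedily peel off the largest Fibonacci term at each step:
42017 − 28657 = 13360
13360 − 10946 = 2414
2414 − 1597 = 817
817 − 610 = 207
207 − 144 = 63
63 − 55 = 8
8 − 8 = 0
42017 = 28657 + 10946 + 1597 + 610 + 144 + 55 + 8, which has 7 terms.

7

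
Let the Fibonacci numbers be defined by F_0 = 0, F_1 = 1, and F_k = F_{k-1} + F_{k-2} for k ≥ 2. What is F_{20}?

Iterating the recurrence up to F_{15} = 610 and F_{14} = 377:
F_{16} = F_{15} + F_{14} = 610 + 377 = 987
F_{17} = F_{16} + F_{15} = 987 + 610 = 1597
F_{18} = F_{17} + F_{16} = 1597 + 987 = 2584
F_{19} = F_{18} + F_{17} = 2584 + 1597 = 4181
F_{20} = F_{19} + F_{18} = 4181 + 2584 = 6765

6765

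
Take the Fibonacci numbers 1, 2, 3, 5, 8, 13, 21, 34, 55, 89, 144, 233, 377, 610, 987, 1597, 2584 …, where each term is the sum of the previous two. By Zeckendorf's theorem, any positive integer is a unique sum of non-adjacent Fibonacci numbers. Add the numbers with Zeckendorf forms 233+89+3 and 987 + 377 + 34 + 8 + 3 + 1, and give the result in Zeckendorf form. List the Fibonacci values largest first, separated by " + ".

1597 + 89 + 34 + 13 + 2

The two numbers are 325 and 1410, so their sum is 1735.
Repeatedly subtract the largest Fibonacci number that fits:
1597 ≤ 1735 < 2584, so take 1597; remainder 138
89 ≤ 138 < 144, so take 89; remainder 49
34 ≤ 49 < 55, so take 34; remainder 15
13 ≤ 15 < 21, so take 13; remainder 2
2 ≤ 2 < 3, so take 2; remainder 0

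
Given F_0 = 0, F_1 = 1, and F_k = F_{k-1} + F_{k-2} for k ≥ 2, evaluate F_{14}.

377

Iterating the recurrence up to F_{9} = 34 and F_{8} = 21:
F_{10} = F_{9} + F_{8} = 34 + 21 = 55
F_{11} = F_{10} + F_{9} = 55 + 34 = 89
F_{12} = F_{11} + F_{10} = 89 + 55 = 144
F_{13} = F_{12} + F_{11} = 144 + 89 = 233
F_{14} = F_{13} + F_{12} = 233 + 144 = 377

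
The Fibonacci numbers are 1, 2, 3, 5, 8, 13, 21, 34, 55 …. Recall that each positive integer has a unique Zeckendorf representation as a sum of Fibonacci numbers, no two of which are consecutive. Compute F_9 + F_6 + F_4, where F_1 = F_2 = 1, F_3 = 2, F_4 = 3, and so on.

F_9 + F_6 + F_4 = 34 + 8 + 3 = 45.

45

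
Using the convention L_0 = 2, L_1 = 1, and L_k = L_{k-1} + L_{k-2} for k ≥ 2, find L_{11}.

Iterating the recurrence up to L_{6} = 18 and L_{5} = 11:
L_{7} = L_{6} + L_{5} = 18 + 11 = 29
L_{8} = L_{7} + L_{6} = 29 + 18 = 47
L_{9} = L_{8} + L_{7} = 47 + 29 = 76
L_{10} = L_{9} + L_{8} = 76 + 47 = 123
L_{11} = L_{10} + L_{9} = 123 + 76 = 199

199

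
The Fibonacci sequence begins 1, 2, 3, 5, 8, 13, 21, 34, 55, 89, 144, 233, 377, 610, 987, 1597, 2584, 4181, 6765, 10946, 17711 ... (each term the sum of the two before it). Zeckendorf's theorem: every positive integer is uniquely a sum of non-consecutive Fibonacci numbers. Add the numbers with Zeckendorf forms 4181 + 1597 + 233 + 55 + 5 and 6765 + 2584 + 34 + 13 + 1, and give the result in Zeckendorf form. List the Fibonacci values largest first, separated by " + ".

10946 + 4181 + 233 + 89 + 13 + 5 + 1

The two numbers are 6071 and 9397, so their sum is 15468.
Greedily peel off the largest Fibonacci term at each step:
15468 − 10946 = 4522
4522 − 4181 = 341
341 − 233 = 108
108 − 89 = 19
19 − 13 = 6
6 − 5 = 1
1 − 1 = 0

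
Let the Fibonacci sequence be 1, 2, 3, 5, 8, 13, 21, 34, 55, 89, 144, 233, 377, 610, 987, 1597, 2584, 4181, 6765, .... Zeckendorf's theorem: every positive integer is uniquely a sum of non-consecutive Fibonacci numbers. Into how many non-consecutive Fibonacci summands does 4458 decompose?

Repeatedly subtract the largest Fibonacci number that fits:
4458: greatest Fibonacci not exceeding it is 4181, leaving 277
277: greatest Fibonacci not exceeding it is 233, leaving 44
44: greatest Fibonacci not exceeding it is 34, leaving 10
10: greatest Fibonacci not exceeding it is 8, leaving 2
2: greatest Fibonacci not exceeding it is 2, leaving 0
4458 = 4181 + 233 + 34 + 8 + 2, which has 5 terms.

5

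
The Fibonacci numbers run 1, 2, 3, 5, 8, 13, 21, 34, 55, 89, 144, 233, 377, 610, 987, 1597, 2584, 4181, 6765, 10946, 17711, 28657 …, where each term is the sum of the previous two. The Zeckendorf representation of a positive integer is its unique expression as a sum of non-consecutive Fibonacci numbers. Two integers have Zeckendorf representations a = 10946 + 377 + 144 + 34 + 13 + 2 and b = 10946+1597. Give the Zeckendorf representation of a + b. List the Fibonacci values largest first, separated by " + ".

The two numbers are 11516 and 12543, so their sum is 24059.
24059 − 17711 = 6348
6348 − 4181 = 2167
2167 − 1597 = 570
570 − 377 = 193
193 − 144 = 49
49 − 34 = 15
15 − 13 = 2
2 − 2 = 0

17711 + 4181 + 1597 + 377 + 144 + 34 + 13 + 2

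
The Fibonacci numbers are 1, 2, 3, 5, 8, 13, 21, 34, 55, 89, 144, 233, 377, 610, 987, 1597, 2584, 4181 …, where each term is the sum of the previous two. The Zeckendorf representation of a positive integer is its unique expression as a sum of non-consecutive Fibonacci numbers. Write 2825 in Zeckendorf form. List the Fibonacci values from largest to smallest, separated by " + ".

largest Fibonacci ≤ 2825 is 2584; 2825 − 2584 = 241
largest Fibonacci ≤ 241 is 233; 241 − 233 = 8
largest Fibonacci ≤ 8 is 8; 8 − 8 = 0
So 2825 = 2584 + 233 + 8, with no two terms consecutive in the sequence.

2584 + 233 + 8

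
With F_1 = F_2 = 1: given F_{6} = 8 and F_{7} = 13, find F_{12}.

By the doubling identity F_{2k} = F_k(2F_{k+1} − F_k): F_{12} = 8·(2·13 − 8) = 8·18 = 144.

144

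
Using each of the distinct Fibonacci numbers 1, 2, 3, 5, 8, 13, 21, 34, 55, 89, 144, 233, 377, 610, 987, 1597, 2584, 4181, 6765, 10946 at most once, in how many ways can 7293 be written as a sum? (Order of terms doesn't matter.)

24

Each representation comes from the Zeckendorf form by replacing some F_k with F_{k−1} + F_{k−2} where possible.
7293 = 6765+377+144+5+2 = 6765+377+89+55+5+2 = 4181+2584+377+144+5+2 = 6765+377+89+34+21+5+2 = 6765+233+144+89+55+5+2 = … (19 more), for 24 in all.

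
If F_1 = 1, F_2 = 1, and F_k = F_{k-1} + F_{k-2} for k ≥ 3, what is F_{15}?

Iterating the recurrence up to F_{9} = 34 and F_{8} = 21:
F_{10} = F_{9} + F_{8} = 34 + 21 = 55
F_{11} = F_{10} + F_{9} = 55 + 34 = 89
F_{12} = F_{11} + F_{10} = 89 + 55 = 144
F_{13} = F_{12} + F_{11} = 144 + 89 = 233
F_{14} = F_{13} + F_{12} = 233 + 144 = 377
F_{15} = F_{14} + F_{13} = 377 + 233 = 610

610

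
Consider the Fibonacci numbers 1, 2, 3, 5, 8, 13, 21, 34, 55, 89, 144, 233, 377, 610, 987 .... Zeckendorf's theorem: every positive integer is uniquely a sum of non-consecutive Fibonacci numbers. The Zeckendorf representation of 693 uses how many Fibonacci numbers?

5

subtract 610 from 693: 83 remains
subtract 55 from 83: 28 remains
subtract 21 from 28: 7 remains
subtract 5 from 7: 2 remains
subtract 2 from 2: 0 remains
693 = 610 + 55 + 21 + 5 + 2, which has 5 terms.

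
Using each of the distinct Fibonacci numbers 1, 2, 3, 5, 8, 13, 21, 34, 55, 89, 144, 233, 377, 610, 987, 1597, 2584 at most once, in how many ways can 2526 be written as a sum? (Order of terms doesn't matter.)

Starting from the Zeckendorf form and repeatedly splitting a term F_k into F_{k−1} + F_{k−2} (when neither is already used) reaches every representation.
2526 = 1597+610+233+55+21+8+2 = 1597+610+233+55+21+5+3+2 = 1597+610+144+89+55+21+8+2 = … (13 more), for 16 in all.

16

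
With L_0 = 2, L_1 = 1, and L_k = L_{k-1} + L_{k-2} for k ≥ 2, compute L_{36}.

Iterating the recurrence up to L_{28} = 710647 and L_{27} = 439204:
L_{29} = L_{28} + L_{27} = 710647 + 439204 = 1149851
L_{30} = L_{29} + L_{28} = 1149851 + 710647 = 1860498
L_{31} = L_{30} + L_{29} = 1860498 + 1149851 = 3010349
L_{32} = L_{31} + L_{30} = 3010349 + 1860498 = 4870847
L_{33} = L_{32} + L_{31} = 4870847 + 3010349 = 7881196
L_{34} = L_{33} + L_{32} = 7881196 + 4870847 = 12752043
L_{35} = L_{34} + L_{33} = 12752043 + 7881196 = 20633239
L_{36} = L_{35} + L_{34} = 20633239 + 12752043 = 33385282

33385282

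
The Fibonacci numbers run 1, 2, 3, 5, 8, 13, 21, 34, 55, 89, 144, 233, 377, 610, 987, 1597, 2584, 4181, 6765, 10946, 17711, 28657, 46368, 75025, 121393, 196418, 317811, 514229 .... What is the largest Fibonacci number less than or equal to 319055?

317811 ≤ 319055 < 514229, so the largest Fibonacci number not exceeding 319055 is 317811.

317811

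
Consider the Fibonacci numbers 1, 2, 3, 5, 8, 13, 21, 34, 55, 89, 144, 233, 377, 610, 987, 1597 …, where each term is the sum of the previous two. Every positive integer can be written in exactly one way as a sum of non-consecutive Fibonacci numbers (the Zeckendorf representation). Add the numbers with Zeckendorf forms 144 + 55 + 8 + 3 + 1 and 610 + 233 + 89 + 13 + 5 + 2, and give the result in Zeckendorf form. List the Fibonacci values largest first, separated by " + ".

The two numbers are 211 and 952, so their sum is 1163.
1163: greatest Fibonacci not exceeding it is 987, leaving 176
176: greatest Fibonacci not exceeding it is 144, leaving 32
32: greatest Fibonacci not exceeding it is 21, leaving 11
11: greatest Fibonacci not exceeding it is 8, leaving 3
3: greatest Fibonacci not exceeding it is 3, leaving 0

987 + 144 + 21 + 8 + 3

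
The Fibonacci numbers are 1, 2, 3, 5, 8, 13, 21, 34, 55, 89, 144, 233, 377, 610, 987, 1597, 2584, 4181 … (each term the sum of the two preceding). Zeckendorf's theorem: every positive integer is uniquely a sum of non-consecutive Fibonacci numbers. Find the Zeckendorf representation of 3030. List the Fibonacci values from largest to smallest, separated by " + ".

2584 + 377 + 55 + 13 + 1

2584 ≤ 3030 < 4181, so take 2584; remainder 446
377 ≤ 446 < 610, so take 377; remainder 69
55 ≤ 69 < 89, so take 55; remainder 14
13 ≤ 14 < 21, so take 13; remainder 1
1 ≤ 1 < 2, so take 1; remainder 0
So 3030 = 2584 + 377 + 55 + 13 + 1, with no two terms consecutive in the sequence.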